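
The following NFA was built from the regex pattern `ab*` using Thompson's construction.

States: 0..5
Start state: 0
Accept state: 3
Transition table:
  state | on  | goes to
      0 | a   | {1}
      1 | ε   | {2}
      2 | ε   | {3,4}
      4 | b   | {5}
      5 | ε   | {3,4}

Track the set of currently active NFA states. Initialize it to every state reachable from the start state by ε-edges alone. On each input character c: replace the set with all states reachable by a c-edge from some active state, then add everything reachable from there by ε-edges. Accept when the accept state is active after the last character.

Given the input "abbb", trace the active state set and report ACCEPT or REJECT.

Answer: ACCEPT

Trace:
S₀ = ε-closure({0}) = {0}
'a' @ 1: {1,2,3,4}  (accept∈set)
'b' @ 2: {3,4,5}  (accept∈set)
'b' @ 3: {3,4,5}  (accept∈set)
'b' @ 4: {3,4,5}  (accept∈set)
final: {3,4,5}; accept 3 in set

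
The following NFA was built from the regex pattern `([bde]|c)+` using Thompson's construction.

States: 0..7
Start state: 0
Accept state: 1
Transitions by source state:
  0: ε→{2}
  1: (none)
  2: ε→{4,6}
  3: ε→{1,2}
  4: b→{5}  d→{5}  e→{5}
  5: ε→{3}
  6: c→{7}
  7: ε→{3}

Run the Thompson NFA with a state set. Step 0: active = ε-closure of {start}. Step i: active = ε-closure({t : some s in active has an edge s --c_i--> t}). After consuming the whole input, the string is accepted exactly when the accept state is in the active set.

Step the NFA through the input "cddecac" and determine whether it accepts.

Answer: REJECT

Trace:
initial (ε-close {0}): {0,2,4,6}
'c' @ 1: {1,2,3,4,6,7}  [accepting]
'd' @ 2: {1,2,3,4,5,6}  [accepting]
'd' @ 3: {1,2,3,4,5,6}  [accepting]
'e' @ 4: {1,2,3,4,5,6}  [accepting]
'c' @ 5: {1,2,3,4,6,7}  [accepting]
'a' @ 6: {}  — no active states
rest 'c' ignored (set empty)
after full input: {}  (accept=1 not in)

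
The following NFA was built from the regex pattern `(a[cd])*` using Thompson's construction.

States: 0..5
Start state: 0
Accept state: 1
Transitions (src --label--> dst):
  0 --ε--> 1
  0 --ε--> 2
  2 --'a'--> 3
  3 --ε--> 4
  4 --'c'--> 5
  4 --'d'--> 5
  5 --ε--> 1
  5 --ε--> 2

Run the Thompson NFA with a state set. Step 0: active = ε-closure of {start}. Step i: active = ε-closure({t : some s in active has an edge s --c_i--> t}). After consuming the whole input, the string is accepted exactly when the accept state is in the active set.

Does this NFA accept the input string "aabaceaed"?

start: ε-closure({0}) = {0,1,2}
'a' @ 1: {3,4}
'a' @ 2: {}  — state set empty
rest 'baceaed' ignored (set empty)
after full input: {}  (accept=1 not in)

Answer: REJECT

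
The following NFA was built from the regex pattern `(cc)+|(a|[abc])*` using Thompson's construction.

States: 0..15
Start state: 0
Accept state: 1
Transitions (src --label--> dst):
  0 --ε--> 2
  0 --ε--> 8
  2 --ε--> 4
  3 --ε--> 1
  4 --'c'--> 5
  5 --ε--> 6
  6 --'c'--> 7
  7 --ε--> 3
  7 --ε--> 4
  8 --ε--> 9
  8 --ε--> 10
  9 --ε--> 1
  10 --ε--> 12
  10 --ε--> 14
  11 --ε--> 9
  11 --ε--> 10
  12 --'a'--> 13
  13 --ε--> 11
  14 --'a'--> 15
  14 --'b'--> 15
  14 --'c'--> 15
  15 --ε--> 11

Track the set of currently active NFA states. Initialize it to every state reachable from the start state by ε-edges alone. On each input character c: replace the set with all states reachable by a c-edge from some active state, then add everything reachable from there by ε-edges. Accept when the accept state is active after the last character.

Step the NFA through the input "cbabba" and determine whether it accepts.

Answer: ACCEPT

Steps:
S₀ = ε-closure({0}) = {0,1,2,4,8,9,10,12,14}
'c' @ 1: {1,5,6,9,10,11,12,14,15}  (accept∈set)
'b' @ 2: {1,9,10,11,12,14,15}  (accept∈set)
'a' @ 3: {1,9,10,11,12,13,14,15}  (accept∈set)
'b' @ 4: {1,9,10,11,12,14,15}  (accept∈set)
'b' @ 5: {1,9,10,11,12,14,15}  (accept∈set)
'a' @ 6: {1,9,10,11,12,13,14,15}  (accept∈set)
after full input: {1,9,10,11,12,13,14,15}  (accept=1 in)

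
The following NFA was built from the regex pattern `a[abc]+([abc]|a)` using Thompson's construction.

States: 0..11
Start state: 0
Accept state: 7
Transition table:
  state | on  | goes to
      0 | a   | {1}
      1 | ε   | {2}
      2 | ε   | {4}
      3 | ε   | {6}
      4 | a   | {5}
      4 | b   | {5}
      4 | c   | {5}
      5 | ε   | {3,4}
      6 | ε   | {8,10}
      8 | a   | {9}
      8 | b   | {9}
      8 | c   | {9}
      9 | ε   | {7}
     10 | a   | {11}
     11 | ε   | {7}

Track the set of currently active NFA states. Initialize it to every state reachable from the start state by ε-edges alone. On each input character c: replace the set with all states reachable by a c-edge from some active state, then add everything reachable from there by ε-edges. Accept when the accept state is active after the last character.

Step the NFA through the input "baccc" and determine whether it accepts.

Answer: REJECT

Derivation:
S₀ = ε-closure({0}) = {0}
'b' @ 1: {}  — no active states
rest 'accc' ignored (set empty)
after full input: {}  (accept=7 not in)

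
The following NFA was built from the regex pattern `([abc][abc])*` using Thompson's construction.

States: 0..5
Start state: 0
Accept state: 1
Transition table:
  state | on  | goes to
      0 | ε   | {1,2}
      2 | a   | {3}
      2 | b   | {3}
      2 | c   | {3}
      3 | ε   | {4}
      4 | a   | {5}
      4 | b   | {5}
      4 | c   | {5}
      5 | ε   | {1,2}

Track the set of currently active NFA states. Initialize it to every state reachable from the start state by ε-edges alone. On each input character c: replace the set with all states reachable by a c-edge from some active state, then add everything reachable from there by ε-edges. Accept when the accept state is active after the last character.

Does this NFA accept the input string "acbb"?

Answer: ACCEPT

Trace:
start: ε-closure({0}) = {0,1,2}
'a' @ 1: {3,4}
'c' @ 2: {1,2,5}  [accepting]
'b' @ 3: {3,4}
'b' @ 4: {1,2,5}  [accepting]
end set {1,2,5} — state 1 in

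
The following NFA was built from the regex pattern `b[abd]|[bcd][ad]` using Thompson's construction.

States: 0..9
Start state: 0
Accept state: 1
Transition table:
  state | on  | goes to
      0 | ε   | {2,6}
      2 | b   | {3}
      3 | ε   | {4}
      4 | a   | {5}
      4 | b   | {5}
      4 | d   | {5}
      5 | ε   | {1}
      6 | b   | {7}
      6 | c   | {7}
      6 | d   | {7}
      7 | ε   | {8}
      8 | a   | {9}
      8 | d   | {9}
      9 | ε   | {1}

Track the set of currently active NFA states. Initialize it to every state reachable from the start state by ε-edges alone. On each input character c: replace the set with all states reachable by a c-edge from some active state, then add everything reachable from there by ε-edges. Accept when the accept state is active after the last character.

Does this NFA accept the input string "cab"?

Answer: REJECT

Derivation:
start: ε-closure({0}) = {0,2,6}
'c' @ 1: {7,8}
'a' @ 2: {1,9}  [accepting]
'b' @ 3: {}  — no active states
after full input: {}  (accept=1 not in)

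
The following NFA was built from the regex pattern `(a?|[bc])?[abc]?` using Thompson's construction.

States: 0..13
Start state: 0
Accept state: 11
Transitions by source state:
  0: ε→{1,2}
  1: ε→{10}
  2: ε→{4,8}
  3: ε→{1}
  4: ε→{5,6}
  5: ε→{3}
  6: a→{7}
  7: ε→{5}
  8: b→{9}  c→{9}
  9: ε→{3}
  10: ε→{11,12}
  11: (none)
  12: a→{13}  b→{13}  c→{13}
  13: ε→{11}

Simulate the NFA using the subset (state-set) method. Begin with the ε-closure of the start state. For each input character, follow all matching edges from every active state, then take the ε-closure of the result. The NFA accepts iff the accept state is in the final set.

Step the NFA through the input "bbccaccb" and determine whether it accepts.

Answer: REJECT

Steps:
initial (ε-close {0}): {0,1,2,3,4,5,6,8,10,11,12}
'b' @ 1: {1,3,9,10,11,12,13}  ✓accept
'b' @ 2: {11,13}  ✓accept
'c' @ 3: {}  — dead — no transitions
rest 'caccb' ignored (set empty)
after full input: {}  (accept=11 not in)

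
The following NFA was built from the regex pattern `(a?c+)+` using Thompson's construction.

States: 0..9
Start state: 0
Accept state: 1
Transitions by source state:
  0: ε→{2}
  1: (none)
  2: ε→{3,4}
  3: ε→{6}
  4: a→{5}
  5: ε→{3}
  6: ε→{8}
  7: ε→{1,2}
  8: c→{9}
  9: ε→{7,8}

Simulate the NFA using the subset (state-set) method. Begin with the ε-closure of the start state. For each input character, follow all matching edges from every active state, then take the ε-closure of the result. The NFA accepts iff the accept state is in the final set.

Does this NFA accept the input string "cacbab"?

initial (ε-close {0}): {0,2,3,4,6,8}
'c' @ 1: {1,2,3,4,6,7,8,9}  [accepting]
'a' @ 2: {3,5,6,8}
'c' @ 3: {1,2,3,4,6,7,8,9}  [accepting]
'b' @ 4: {}  — no active states
rest 'ab' ignored (set empty)
end set {} — state 1 not in

Answer: REJECT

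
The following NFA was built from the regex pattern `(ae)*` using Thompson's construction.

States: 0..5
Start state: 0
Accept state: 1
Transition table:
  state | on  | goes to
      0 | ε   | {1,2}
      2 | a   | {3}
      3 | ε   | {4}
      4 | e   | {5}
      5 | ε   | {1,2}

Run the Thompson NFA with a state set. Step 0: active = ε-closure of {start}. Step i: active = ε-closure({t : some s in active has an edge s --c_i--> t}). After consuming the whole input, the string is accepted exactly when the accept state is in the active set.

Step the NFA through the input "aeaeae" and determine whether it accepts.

Answer: ACCEPT

Trace:
initial (ε-close {0}): {0,1,2}
'a' @ 1: {3,4}
'e' @ 2: {1,2,5}  (accept∈set)
'a' @ 3: {3,4}
'e' @ 4: {1,2,5}  (accept∈set)
'a' @ 5: {3,4}
'e' @ 6: {1,2,5}  (accept∈set)
after full input: {1,2,5}  (accept=1 in)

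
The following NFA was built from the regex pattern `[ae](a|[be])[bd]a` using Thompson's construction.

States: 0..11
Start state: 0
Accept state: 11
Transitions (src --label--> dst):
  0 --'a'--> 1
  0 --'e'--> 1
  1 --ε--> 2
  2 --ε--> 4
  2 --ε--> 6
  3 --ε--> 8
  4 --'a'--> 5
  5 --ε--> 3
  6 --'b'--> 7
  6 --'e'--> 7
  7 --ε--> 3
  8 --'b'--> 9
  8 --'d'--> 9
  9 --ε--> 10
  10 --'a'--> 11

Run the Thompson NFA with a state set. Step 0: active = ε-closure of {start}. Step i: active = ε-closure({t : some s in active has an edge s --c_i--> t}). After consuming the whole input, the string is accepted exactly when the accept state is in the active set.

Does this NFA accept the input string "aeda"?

start: ε-closure({0}) = {0}
'a' @ 1: {1,2,4,6}
'e' @ 2: {3,7,8}
'd' @ 3: {9,10}
'a' @ 4: {11}  [accepting]
after full input: {11}  (accept=11 in)

Answer: ACCEPT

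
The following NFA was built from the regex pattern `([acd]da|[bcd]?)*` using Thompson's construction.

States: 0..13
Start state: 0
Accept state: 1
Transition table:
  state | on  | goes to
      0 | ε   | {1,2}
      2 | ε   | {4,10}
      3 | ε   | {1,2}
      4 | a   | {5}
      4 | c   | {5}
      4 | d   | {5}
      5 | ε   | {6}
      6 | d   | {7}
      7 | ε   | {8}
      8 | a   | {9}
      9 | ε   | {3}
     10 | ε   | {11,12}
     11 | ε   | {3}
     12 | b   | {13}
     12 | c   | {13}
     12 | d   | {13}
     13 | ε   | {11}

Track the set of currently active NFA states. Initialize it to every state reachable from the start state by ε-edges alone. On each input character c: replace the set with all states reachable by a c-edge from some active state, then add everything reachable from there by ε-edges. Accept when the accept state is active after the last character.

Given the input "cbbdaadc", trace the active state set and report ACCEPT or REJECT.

S₀ = ε-closure({0}) = {0,1,2,3,4,10,11,12}
'c' @ 1: {1,2,3,4,5,6,10,11,12,13}  [accepting]
'b' @ 2: {1,2,3,4,10,11,12,13}  [accepting]
'b' @ 3: {1,2,3,4,10,11,12,13}  [accepting]
'd' @ 4: {1,2,3,4,5,6,10,11,12,13}  [accepting]
'a' @ 5: {5,6}
'a' @ 6: {}  — state set empty
rest 'dc' ignored (set empty)
end set {} — state 1 not in

Answer: REJECT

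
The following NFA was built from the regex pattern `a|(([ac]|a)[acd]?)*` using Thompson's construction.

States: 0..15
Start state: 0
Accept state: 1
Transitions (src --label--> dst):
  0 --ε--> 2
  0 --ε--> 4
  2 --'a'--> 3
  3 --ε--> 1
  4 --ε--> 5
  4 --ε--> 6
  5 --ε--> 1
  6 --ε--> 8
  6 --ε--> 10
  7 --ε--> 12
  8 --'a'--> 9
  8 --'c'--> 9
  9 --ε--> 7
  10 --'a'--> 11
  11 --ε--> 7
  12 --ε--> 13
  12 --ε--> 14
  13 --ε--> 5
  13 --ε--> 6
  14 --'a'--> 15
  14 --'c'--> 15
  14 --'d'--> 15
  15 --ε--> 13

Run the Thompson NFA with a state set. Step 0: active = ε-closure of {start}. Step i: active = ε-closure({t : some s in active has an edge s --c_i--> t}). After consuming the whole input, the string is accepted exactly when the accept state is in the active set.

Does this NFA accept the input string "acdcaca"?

Answer: ACCEPT

Derivation:
start: ε-closure({0}) = {0,1,2,4,5,6,8,10}
'a' @ 1: {1,3,5,6,7,8,9,10,11,12,13,14}  [accepting]
'c' @ 2: {1,5,6,7,8,9,10,12,13,14,15}  [accepting]
'd' @ 3: {1,5,6,8,10,13,15}  [accepting]
'c' @ 4: {1,5,6,7,8,9,10,12,13,14}  [accepting]
'a' @ 5: {1,5,6,7,8,9,10,11,12,13,14,15}  [accepting]
'c' @ 6: {1,5,6,7,8,9,10,12,13,14,15}  [accepting]
'a' @ 7: {1,5,6,7,8,9,10,11,12,13,14,15}  [accepting]
end set {1,5,6,7,8,9,10,11,12,13,14,15} — state 1 in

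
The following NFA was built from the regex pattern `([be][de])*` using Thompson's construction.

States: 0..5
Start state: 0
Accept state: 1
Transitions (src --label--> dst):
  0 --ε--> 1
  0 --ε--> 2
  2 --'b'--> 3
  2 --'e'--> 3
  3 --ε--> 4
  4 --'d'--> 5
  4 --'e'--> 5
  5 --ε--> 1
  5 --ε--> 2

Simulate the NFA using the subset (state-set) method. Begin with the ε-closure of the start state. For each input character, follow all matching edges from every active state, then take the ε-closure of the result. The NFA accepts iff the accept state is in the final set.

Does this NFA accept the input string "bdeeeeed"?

Answer: ACCEPT

Derivation:
start: ε-closure({0}) = {0,1,2}
'b' @ 1: {3,4}
'd' @ 2: {1,2,5}  ✓accept
'e' @ 3: {3,4}
'e' @ 4: {1,2,5}  ✓accept
'e' @ 5: {3,4}
'e' @ 6: {1,2,5}  ✓accept
'e' @ 7: {3,4}
'd' @ 8: {1,2,5}  ✓accept
final: {1,2,5}; accept 1 in set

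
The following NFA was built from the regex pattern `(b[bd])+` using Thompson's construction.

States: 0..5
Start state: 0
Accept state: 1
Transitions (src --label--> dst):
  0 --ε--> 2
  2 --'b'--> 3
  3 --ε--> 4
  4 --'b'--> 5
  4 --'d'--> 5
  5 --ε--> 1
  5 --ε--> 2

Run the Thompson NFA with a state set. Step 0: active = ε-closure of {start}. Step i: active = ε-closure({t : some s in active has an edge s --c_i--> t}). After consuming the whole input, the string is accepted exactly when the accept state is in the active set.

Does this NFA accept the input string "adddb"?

S₀ = ε-closure({0}) = {0,2}
'a' @ 1: {}  — dead — no transitions
rest 'dddb' ignored (set empty)
end set {} — state 1 not in

Answer: REJECT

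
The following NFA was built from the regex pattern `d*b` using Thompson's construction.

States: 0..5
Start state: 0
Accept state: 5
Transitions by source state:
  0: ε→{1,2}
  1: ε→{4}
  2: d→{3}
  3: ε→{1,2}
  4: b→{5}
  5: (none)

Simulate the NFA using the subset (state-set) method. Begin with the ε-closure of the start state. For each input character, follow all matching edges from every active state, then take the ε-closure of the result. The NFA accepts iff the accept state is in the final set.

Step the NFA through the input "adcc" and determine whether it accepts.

Answer: REJECT

Steps:
S₀ = ε-closure({0}) = {0,1,2,4}
'a' @ 1: {}  — state set empty
rest 'dcc' ignored (set empty)
after full input: {}  (accept=5 not in)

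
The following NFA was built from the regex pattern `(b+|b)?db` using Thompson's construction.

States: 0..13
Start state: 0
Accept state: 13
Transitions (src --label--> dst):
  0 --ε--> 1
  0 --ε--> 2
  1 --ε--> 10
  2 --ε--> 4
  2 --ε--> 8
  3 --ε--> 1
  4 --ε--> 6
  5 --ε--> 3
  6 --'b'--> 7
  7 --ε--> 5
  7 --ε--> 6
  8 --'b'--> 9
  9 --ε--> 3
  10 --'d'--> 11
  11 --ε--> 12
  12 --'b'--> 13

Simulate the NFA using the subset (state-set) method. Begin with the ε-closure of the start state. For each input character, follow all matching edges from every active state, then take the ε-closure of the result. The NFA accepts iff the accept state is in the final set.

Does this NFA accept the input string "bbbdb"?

Answer: ACCEPT

Trace:
start: ε-closure({0}) = {0,1,2,4,6,8,10}
'b' @ 1: {1,3,5,6,7,9,10}
'b' @ 2: {1,3,5,6,7,10}
'b' @ 3: {1,3,5,6,7,10}
'd' @ 4: {11,12}
'b' @ 5: {13}  (accept∈set)
after full input: {13}  (accept=13 in)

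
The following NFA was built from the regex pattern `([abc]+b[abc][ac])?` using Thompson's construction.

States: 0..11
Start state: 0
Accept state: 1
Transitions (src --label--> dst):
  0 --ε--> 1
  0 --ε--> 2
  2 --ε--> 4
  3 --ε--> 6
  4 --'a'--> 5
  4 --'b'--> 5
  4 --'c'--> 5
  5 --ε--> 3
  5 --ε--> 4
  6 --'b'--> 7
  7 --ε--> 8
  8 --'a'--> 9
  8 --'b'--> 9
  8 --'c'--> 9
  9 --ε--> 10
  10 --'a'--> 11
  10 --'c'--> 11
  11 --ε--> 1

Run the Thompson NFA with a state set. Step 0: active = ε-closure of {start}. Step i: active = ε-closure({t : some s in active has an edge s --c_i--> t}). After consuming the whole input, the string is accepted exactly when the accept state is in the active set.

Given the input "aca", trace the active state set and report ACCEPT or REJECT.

initial (ε-close {0}): {0,1,2,4}
'a' @ 1: {3,4,5,6}
'c' @ 2: {3,4,5,6}
'a' @ 3: {3,4,5,6}
final: {3,4,5,6}; accept 1 not in set

Answer: REJECT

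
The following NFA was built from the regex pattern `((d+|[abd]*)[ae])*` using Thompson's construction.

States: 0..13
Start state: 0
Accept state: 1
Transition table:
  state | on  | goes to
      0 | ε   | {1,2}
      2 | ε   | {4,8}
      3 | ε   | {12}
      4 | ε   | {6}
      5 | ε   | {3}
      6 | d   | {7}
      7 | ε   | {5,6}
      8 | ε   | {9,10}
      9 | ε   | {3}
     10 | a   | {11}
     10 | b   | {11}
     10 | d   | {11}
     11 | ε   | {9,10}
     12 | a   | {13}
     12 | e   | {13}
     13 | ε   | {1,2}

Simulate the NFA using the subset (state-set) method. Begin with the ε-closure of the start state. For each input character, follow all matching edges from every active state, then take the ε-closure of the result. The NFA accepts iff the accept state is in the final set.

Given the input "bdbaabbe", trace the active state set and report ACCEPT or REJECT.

Answer: ACCEPT

Steps:
S₀ = ε-closure({0}) = {0,1,2,3,4,6,8,9,10,12}
'b' @ 1: {3,9,10,11,12}
'd' @ 2: {3,9,10,11,12}
'b' @ 3: {3,9,10,11,12}
'a' @ 4: {1,2,3,4,6,8,9,10,11,12,13}  (accept∈set)
'a' @ 5: {1,2,3,4,6,8,9,10,11,12,13}  (accept∈set)
'b' @ 6: {3,9,10,11,12}
'b' @ 7: {3,9,10,11,12}
'e' @ 8: {1,2,3,4,6,8,9,10,12,13}  (accept∈set)
end set {1,2,3,4,6,8,9,10,12,13} — state 1 in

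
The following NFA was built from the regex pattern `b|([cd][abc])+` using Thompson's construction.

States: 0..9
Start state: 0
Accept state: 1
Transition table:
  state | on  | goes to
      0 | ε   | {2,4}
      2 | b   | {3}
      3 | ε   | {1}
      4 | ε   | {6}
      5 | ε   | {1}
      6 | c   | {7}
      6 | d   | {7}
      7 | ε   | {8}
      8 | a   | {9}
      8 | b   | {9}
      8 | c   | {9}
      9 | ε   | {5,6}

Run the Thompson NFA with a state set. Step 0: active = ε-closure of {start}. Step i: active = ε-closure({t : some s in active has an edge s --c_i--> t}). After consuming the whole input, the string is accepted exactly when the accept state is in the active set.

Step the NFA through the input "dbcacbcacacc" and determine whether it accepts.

Answer: ACCEPT

Steps:
S₀ = ε-closure({0}) = {0,2,4,6}
'd' @ 1: {7,8}
'b' @ 2: {1,5,6,9}  (accept∈set)
'c' @ 3: {7,8}
'a' @ 4: {1,5,6,9}  (accept∈set)
'c' @ 5: {7,8}
'b' @ 6: {1,5,6,9}  (accept∈set)
'c' @ 7: {7,8}
'a' @ 8: {1,5,6,9}  (accept∈set)
'c' @ 9: {7,8}
'a' @ 10: {1,5,6,9}  (accept∈set)
'c' @ 11: {7,8}
'c' @ 12: {1,5,6,9}  (accept∈set)
after full input: {1,5,6,9}  (accept=1 in)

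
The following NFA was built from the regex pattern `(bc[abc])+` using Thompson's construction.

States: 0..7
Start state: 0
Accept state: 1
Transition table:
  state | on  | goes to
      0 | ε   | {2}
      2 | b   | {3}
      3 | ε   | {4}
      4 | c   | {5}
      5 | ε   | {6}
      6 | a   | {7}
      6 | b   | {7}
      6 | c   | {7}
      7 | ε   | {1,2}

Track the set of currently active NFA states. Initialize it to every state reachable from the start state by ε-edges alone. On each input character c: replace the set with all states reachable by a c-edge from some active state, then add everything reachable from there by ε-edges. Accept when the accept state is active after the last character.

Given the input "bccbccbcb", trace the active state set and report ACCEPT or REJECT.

Answer: ACCEPT

Steps:
start: ε-closure({0}) = {0,2}
'b' @ 1: {3,4}
'c' @ 2: {5,6}
'c' @ 3: {1,2,7}  (accept∈set)
'b' @ 4: {3,4}
'c' @ 5: {5,6}
'c' @ 6: {1,2,7}  (accept∈set)
'b' @ 7: {3,4}
'c' @ 8: {5,6}
'b' @ 9: {1,2,7}  (accept∈set)
after full input: {1,2,7}  (accept=1 in)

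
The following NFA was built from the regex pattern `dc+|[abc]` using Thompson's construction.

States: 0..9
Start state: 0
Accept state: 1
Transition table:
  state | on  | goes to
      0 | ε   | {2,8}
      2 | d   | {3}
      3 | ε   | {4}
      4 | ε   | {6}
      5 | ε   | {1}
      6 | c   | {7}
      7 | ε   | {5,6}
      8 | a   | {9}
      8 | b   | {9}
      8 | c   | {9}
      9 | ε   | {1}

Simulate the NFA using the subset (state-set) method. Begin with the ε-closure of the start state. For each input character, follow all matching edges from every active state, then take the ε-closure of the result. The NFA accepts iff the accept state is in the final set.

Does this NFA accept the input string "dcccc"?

start: ε-closure({0}) = {0,2,8}
'd' @ 1: {3,4,6}
'c' @ 2: {1,5,6,7}  ✓accept
'c' @ 3: {1,5,6,7}  ✓accept
'c' @ 4: {1,5,6,7}  ✓accept
'c' @ 5: {1,5,6,7}  ✓accept
end set {1,5,6,7} — state 1 in

Answer: ACCEPT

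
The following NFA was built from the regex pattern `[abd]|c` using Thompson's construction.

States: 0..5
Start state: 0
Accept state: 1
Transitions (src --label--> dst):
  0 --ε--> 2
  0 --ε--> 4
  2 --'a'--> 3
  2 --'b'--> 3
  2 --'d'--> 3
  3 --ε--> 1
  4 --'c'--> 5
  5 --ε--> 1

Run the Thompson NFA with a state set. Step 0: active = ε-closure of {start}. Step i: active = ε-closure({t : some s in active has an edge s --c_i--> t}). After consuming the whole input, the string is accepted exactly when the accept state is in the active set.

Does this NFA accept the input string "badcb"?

Answer: REJECT

Trace:
start: ε-closure({0}) = {0,2,4}
'b' @ 1: {1,3}  ✓accept
'a' @ 2: {}  — no active states
rest 'dcb' ignored (set empty)
final: {}; accept 1 not in set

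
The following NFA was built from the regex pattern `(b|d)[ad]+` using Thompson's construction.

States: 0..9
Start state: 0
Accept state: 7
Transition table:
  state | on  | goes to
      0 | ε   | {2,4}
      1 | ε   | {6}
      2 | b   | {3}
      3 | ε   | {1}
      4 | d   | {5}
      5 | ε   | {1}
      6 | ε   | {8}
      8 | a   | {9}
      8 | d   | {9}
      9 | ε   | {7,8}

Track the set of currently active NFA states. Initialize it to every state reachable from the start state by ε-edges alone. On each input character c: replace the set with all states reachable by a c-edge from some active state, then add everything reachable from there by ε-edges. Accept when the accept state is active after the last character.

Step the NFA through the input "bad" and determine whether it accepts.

S₀ = ε-closure({0}) = {0,2,4}
'b' @ 1: {1,3,6,8}
'a' @ 2: {7,8,9}  ✓accept
'd' @ 3: {7,8,9}  ✓accept
final: {7,8,9}; accept 7 in set

Answer: ACCEPT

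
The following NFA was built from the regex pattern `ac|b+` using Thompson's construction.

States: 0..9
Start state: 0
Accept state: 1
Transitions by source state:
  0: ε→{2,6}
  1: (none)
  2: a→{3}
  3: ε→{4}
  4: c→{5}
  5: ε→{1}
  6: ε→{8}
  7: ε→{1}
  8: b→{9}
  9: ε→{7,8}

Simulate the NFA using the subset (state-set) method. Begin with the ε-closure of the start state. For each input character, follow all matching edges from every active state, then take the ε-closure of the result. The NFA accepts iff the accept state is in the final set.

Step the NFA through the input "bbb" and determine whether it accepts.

S₀ = ε-closure({0}) = {0,2,6,8}
'b' @ 1: {1,7,8,9}  ✓accept
'b' @ 2: {1,7,8,9}  ✓accept
'b' @ 3: {1,7,8,9}  ✓accept
end set {1,7,8,9} — state 1 in

Answer: ACCEPT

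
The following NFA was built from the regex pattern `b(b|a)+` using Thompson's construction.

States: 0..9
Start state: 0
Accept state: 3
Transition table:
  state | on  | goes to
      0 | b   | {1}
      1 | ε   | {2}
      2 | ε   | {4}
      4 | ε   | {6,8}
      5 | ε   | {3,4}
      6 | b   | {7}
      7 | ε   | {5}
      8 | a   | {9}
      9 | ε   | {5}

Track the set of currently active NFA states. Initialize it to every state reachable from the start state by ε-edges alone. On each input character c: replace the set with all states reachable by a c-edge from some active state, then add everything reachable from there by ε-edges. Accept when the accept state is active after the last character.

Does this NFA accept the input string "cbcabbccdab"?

Answer: REJECT

Steps:
S₀ = ε-closure({0}) = {0}
'c' @ 1: {}  — dead — no transitions
rest 'bcabbccdab' ignored (set empty)
end set {} — state 3 not in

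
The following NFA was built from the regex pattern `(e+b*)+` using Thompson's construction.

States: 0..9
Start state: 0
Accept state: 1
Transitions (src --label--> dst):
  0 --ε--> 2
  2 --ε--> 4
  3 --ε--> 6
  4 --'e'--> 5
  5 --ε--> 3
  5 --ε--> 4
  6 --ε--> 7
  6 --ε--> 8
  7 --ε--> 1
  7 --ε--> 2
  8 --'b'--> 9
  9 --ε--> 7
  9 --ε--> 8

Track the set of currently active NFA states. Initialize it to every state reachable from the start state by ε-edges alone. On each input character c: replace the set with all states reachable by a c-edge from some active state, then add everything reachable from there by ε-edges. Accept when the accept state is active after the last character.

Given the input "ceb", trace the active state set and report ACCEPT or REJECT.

Answer: REJECT

Trace:
start: ε-closure({0}) = {0,2,4}
'c' @ 1: {}  — dead — no transitions
rest 'eb' ignored (set empty)
after full input: {}  (accept=1 not in)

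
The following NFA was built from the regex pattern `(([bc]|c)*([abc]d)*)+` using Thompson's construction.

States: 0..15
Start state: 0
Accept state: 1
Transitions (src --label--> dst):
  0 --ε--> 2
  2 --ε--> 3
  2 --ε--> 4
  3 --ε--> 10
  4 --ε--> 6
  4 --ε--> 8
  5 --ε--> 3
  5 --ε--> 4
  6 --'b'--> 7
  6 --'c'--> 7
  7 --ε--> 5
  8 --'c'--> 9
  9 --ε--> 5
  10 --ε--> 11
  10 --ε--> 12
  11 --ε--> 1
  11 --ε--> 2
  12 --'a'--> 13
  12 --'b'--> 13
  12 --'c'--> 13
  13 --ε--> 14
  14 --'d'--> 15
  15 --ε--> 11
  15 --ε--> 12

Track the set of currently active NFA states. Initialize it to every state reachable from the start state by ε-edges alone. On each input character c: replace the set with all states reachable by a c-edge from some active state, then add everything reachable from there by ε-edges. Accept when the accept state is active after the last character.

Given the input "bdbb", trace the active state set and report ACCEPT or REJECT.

Answer: ACCEPT

Steps:
initial (ε-close {0}): {0,1,2,3,4,6,8,10,11,12}
'b' @ 1: {1,2,3,4,5,6,7,8,10,11,12,13,14}  [accepting]
'd' @ 2: {1,2,3,4,6,8,10,11,12,15}  [accepting]
'b' @ 3: {1,2,3,4,5,6,7,8,10,11,12,13,14}  [accepting]
'b' @ 4: {1,2,3,4,5,6,7,8,10,11,12,13,14}  [accepting]
final: {1,2,3,4,5,6,7,8,10,11,12,13,14}; accept 1 in set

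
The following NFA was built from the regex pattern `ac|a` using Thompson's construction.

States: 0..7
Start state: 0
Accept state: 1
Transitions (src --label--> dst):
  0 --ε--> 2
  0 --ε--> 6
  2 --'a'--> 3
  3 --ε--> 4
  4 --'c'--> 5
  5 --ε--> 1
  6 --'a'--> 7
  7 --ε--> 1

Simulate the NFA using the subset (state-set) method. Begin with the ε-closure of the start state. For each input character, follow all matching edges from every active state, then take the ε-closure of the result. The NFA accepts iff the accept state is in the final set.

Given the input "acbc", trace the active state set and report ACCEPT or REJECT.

initial (ε-close {0}): {0,2,6}
'a' @ 1: {1,3,4,7}  [accepting]
'c' @ 2: {1,5}  [accepting]
'b' @ 3: {}  — state set empty
rest 'c' ignored (set empty)
end set {} — state 1 not in

Answer: REJECT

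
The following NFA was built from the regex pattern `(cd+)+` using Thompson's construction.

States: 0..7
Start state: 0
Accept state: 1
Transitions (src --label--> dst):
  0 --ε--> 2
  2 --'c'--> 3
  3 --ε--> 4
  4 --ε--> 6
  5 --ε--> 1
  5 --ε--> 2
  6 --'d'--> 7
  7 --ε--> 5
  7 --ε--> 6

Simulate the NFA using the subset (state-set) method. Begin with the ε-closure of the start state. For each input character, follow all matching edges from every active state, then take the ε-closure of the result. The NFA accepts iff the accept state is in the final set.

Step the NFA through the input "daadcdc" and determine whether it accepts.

S₀ = ε-closure({0}) = {0,2}
'd' @ 1: {}  — state set empty
rest 'aadcdc' ignored (set empty)
end set {} — state 1 not in

Answer: REJECT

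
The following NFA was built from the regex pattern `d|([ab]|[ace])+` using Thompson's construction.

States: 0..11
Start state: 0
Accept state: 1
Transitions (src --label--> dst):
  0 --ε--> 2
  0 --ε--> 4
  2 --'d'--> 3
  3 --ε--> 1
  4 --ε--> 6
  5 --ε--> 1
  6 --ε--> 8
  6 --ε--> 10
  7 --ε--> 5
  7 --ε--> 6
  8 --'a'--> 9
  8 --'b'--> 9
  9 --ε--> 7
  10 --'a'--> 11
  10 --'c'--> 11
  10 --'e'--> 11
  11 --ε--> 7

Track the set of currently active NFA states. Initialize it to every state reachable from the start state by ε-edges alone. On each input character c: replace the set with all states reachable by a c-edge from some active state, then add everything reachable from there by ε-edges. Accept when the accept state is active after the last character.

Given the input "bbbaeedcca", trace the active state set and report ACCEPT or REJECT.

initial (ε-close {0}): {0,2,4,6,8,10}
'b' @ 1: {1,5,6,7,8,9,10}  [accepting]
'b' @ 2: {1,5,6,7,8,9,10}  [accepting]
'b' @ 3: {1,5,6,7,8,9,10}  [accepting]
'a' @ 4: {1,5,6,7,8,9,10,11}  [accepting]
'e' @ 5: {1,5,6,7,8,10,11}  [accepting]
'e' @ 6: {1,5,6,7,8,10,11}  [accepting]
'd' @ 7: {}  — no active states
rest 'cca' ignored (set empty)
final: {}; accept 1 not in set

Answer: REJECT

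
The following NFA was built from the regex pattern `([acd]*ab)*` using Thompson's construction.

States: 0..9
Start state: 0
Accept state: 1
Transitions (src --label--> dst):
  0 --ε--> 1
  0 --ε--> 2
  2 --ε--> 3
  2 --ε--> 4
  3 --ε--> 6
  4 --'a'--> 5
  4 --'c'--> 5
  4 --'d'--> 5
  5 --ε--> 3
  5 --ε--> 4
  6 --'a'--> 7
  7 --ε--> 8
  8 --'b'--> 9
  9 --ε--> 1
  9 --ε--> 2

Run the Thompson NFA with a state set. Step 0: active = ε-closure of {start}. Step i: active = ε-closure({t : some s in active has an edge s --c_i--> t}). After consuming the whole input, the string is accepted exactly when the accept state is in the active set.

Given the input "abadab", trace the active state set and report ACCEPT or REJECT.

Answer: ACCEPT

Steps:
start: ε-closure({0}) = {0,1,2,3,4,6}
'a' @ 1: {3,4,5,6,7,8}
'b' @ 2: {1,2,3,4,6,9}  [accepting]
'a' @ 3: {3,4,5,6,7,8}
'd' @ 4: {3,4,5,6}
'a' @ 5: {3,4,5,6,7,8}
'b' @ 6: {1,2,3,4,6,9}  [accepting]
after full input: {1,2,3,4,6,9}  (accept=1 in)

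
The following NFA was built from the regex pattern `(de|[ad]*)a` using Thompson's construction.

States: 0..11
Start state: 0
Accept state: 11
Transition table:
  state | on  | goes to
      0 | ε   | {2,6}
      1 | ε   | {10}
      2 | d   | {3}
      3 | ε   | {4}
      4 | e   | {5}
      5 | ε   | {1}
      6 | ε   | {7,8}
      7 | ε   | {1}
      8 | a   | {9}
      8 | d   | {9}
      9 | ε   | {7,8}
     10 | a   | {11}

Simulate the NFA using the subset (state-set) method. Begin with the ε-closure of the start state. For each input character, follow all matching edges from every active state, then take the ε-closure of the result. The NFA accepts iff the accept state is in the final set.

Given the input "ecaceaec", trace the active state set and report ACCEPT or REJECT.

Answer: REJECT

Trace:
initial (ε-close {0}): {0,1,2,6,7,8,10}
'e' @ 1: {}  — state set empty
rest 'caceaec' ignored (set empty)
final: {}; accept 11 not in set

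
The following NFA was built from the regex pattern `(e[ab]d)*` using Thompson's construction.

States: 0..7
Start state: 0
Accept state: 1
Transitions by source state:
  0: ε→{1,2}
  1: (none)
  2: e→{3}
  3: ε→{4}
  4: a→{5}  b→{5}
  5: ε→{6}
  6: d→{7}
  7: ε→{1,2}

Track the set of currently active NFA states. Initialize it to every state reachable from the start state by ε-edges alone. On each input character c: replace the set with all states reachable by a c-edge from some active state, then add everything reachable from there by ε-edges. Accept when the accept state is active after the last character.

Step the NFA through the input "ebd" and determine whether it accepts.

S₀ = ε-closure({0}) = {0,1,2}
'e' @ 1: {3,4}
'b' @ 2: {5,6}
'd' @ 3: {1,2,7}  (accept∈set)
after full input: {1,2,7}  (accept=1 in)

Answer: ACCEPT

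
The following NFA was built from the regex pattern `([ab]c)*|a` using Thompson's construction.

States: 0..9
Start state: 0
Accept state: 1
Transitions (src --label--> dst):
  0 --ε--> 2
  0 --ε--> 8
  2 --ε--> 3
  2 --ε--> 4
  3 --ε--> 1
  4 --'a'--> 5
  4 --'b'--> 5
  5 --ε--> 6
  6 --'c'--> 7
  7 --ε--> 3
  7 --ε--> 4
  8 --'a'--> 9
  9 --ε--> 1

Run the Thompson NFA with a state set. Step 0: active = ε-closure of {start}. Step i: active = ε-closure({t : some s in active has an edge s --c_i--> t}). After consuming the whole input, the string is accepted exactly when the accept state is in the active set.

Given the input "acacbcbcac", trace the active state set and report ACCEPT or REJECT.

Answer: ACCEPT

Steps:
initial (ε-close {0}): {0,1,2,3,4,8}
'a' @ 1: {1,5,6,9}  [accepting]
'c' @ 2: {1,3,4,7}  [accepting]
'a' @ 3: {5,6}
'c' @ 4: {1,3,4,7}  [accepting]
'b' @ 5: {5,6}
'c' @ 6: {1,3,4,7}  [accepting]
'b' @ 7: {5,6}
'c' @ 8: {1,3,4,7}  [accepting]
'a' @ 9: {5,6}
'c' @ 10: {1,3,4,7}  [accepting]
final: {1,3,4,7}; accept 1 in set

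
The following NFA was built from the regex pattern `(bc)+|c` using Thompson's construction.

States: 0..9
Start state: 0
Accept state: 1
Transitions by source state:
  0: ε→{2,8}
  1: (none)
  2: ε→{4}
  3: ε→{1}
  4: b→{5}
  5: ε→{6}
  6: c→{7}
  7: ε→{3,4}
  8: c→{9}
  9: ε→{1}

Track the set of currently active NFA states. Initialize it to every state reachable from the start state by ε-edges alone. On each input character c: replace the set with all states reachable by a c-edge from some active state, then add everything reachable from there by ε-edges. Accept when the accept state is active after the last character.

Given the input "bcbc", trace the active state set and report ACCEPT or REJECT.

initial (ε-close {0}): {0,2,4,8}
'b' @ 1: {5,6}
'c' @ 2: {1,3,4,7}  (accept∈set)
'b' @ 3: {5,6}
'c' @ 4: {1,3,4,7}  (accept∈set)
after full input: {1,3,4,7}  (accept=1 in)

Answer: ACCEPT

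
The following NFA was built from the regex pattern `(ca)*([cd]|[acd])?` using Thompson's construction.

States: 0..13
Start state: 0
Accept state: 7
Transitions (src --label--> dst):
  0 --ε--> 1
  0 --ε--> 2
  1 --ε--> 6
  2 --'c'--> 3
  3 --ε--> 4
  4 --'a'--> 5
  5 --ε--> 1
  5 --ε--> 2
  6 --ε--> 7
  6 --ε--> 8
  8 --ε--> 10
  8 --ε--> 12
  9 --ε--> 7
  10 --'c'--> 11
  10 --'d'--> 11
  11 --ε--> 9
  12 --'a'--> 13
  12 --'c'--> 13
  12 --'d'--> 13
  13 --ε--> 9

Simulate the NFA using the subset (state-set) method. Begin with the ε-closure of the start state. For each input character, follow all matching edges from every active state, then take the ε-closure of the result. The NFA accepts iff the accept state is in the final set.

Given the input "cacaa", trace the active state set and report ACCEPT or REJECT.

Answer: ACCEPT

Steps:
start: ε-closure({0}) = {0,1,2,6,7,8,10,12}
'c' @ 1: {3,4,7,9,11,13}  ✓accept
'a' @ 2: {1,2,5,6,7,8,10,12}  ✓accept
'c' @ 3: {3,4,7,9,11,13}  ✓accept
'a' @ 4: {1,2,5,6,7,8,10,12}  ✓accept
'a' @ 5: {7,9,13}  ✓accept
end set {7,9,13} — state 7 in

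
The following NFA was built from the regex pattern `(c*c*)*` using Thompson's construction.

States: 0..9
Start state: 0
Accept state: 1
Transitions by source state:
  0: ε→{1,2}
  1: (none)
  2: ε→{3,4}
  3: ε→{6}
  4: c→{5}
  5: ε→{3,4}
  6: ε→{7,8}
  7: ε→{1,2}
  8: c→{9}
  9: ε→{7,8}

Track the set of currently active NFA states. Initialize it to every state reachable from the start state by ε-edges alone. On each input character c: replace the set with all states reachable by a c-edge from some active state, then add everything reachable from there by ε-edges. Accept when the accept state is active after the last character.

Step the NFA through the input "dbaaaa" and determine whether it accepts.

initial (ε-close {0}): {0,1,2,3,4,6,7,8}
'd' @ 1: {}  — no active states
rest 'baaaa' ignored (set empty)
end set {} — state 1 not in

Answer: REJECT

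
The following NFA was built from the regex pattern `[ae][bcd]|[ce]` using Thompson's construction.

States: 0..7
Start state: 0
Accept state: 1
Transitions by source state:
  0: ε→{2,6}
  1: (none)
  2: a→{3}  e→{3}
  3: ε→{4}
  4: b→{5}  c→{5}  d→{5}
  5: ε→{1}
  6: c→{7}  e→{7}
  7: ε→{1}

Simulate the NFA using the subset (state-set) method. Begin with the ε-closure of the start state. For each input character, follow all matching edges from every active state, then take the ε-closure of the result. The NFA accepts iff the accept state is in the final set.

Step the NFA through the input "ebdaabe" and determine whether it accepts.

Answer: REJECT

Trace:
initial (ε-close {0}): {0,2,6}
'e' @ 1: {1,3,4,7}  ✓accept
'b' @ 2: {1,5}  ✓accept
'd' @ 3: {}  — state set empty
rest 'aabe' ignored (set empty)
end set {} — state 1 not in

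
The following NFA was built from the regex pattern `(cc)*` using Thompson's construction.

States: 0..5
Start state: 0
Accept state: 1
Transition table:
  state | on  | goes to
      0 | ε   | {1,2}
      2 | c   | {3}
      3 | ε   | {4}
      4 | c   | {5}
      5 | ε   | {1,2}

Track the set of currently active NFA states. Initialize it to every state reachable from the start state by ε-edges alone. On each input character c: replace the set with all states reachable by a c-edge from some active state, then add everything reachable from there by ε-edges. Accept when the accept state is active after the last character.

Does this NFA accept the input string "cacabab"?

Answer: REJECT

Steps:
start: ε-closure({0}) = {0,1,2}
'c' @ 1: {3,4}
'a' @ 2: {}  — no active states
rest 'cabab' ignored (set empty)
after full input: {}  (accept=1 not in)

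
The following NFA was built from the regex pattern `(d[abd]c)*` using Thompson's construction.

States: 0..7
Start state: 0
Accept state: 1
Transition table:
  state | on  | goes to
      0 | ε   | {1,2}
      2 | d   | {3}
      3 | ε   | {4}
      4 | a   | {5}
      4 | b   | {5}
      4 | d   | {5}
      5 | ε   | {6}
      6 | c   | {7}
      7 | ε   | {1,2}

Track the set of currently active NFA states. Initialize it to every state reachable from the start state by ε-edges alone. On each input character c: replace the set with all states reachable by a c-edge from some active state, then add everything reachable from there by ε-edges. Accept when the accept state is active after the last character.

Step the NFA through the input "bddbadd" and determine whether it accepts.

start: ε-closure({0}) = {0,1,2}
'b' @ 1: {}  — no active states
rest 'ddbadd' ignored (set empty)
end set {} — state 1 not in

Answer: REJECT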